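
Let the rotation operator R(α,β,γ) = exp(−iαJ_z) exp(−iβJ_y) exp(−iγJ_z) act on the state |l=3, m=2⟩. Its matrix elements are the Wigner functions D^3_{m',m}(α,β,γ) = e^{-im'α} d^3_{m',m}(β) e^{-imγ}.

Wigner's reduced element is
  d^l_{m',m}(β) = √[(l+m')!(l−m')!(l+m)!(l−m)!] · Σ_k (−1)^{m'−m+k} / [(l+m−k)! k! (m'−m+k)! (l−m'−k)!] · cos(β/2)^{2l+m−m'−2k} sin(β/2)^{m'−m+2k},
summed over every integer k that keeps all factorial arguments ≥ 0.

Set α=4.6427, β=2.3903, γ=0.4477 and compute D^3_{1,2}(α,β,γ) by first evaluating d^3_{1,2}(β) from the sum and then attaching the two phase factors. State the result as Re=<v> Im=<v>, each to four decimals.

Re=-0.1704 Im=-0.1572

D^3_{1,2}(4.6427,2.3903,0.4477) = e^{-i·1·4.6427}·d^3_{1,2}(2.3903)·e^{-i·2·0.4477}. Compute d first:
With c≡cos(β/2)=0.366874 and s≡sin(β/2)=0.930271, N=[24·2·120·1]^{1/2}=75.894664
The bounds max(0,m−m')=1 and min(l+m,l−m')=2 give 2 terms
  k=1: (−1)^0·75.8947/(24)·0.3669^5·0.9303^1 = +0.019552
  k=2: (−1)^1·75.8947/(12)·0.3669^3·0.9303^3 = -0.251425
d^3_{1,2}(2.3903) = +0.019552 -0.251425 = -0.231873
Attach z-rotation phases: D = e^{-i(1)(4.6427)}·(-0.231873)·e^{-i(2)(0.4477)} = -0.170434-0.157218i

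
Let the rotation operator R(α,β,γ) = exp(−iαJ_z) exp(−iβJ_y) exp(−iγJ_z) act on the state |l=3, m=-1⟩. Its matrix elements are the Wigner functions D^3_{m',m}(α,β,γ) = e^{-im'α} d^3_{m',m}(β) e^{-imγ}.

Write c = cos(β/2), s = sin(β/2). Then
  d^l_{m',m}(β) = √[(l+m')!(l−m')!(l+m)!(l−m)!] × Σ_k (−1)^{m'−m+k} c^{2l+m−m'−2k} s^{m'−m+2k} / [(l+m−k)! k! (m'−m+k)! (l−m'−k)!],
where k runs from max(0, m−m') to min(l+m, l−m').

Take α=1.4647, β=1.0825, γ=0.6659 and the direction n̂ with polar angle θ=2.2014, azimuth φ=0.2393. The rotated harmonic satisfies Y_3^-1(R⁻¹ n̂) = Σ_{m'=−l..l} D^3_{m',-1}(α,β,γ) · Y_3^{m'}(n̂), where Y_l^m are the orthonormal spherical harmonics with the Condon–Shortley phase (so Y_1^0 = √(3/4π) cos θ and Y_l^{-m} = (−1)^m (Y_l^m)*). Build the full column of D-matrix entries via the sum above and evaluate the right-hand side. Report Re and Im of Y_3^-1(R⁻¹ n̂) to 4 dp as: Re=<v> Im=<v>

Need the full column D^3_{m',-1} for m'=−3..3 at α=1.4647, β=1.0825, γ=0.6659.
cos(β/2)=0.857065, sin(β/2)=0.515208
d^3_{-3,-1}: single k=2 term ⇒ +0.554710;  D = +0.188963-0.521532i
d^3_{-2,-1}: k∈[1..2] ⇒ +0.753446 -0.544526 = +0.208919;  D = -0.187783-0.091570i
d^3_{-1,-1}: k∈[0..2] ⇒ +0.396354 -1.145804 +0.310534 = -0.438916;  D = +0.233073-0.371920i
d^3_{0,-1}: k∈[0..2] ⇒ -0.825359 +0.894748 -0.107775 = -0.038385;  D = -0.030185-0.023713i
d^3_{1,-1}: k∈[0..2] ⇒ +0.859353 -0.414045 +0.018702 = +0.464011;  D = +0.323679-0.332473i
d^3_{2,-1}: k∈[0..1] ⇒ -0.544526 +0.098384 = -0.446142;  D = +0.284915+0.343316i
d^3_{3,-1}: single k=0 term ⇒ +0.200449;  D = -0.166938+0.110956i
Y_3^{m'}(θ=2.2014,φ=0.2393) and Σ D·Y over m':
  (+0.1890-0.5215i)·(+0.1656-0.1446i)  (-0.1878-0.0916i)·(-0.3489+0.1810i)  (+0.2331-0.3719i)·(+0.1872-0.0457i)  (-0.0302-0.0237i)·(+0.2776+0.0000i)  (+0.3237-0.3325i)·(-0.1872-0.0457i)  (+0.2849+0.3433i)·(-0.3489-0.1810i)  (-0.1669+0.1110i)·(-0.1656-0.1446i)
Y_3^-1(R⁻¹ n̂) = -0.013126-0.320721i

Re=-0.0131 Im=-0.3207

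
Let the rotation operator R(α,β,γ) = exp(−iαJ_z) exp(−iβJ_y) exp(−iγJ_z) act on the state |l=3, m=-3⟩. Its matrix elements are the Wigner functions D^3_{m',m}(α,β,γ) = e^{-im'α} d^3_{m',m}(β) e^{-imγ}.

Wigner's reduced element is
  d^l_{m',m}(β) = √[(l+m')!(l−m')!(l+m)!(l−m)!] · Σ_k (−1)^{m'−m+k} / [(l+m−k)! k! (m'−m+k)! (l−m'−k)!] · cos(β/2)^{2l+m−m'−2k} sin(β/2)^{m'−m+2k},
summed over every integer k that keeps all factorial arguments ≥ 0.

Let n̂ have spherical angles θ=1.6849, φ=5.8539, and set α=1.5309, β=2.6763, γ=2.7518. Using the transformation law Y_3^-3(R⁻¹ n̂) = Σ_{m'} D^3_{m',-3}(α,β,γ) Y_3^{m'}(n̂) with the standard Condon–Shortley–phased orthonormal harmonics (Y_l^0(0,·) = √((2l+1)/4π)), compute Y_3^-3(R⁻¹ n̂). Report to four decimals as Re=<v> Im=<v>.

Need the full column D^3_{m',-3} for m'=−3..3 at α=1.5309, β=2.6763, γ=2.7518.
cos(β/2)=0.230553, sin(β/2)=0.973060
d^3_{-3,-3}: single k=0 term ⇒ +0.000150;  D = +0.000144+0.000042i
d^3_{-2,-3}: single k=0 term ⇒ -0.001553;  D = -0.000491+0.001473i
d^3_{-1,-3}: single k=0 term ⇒ +0.010361;  D = -0.009691-0.003665i
d^3_{0,-3}: single k=0 term ⇒ -0.050495;  D = +0.019730-0.046481i
d^3_{1,-3}: single k=0 term ⇒ +0.184564;  D = +0.166881+0.078832i
d^3_{2,-3}: single k=0 term ⇒ -0.492657;  D = -0.228028+0.436708i
d^3_{3,-3}: single k=0 term ⇒ +0.848862;  D = -0.736191-0.422598i
Y_3^{m'}(θ=1.6849,φ=5.8539) and Σ D·Y over m':
  (+0.0001+0.0000i)·(+0.1142+0.3929i)  (-0.0005+0.0015i)·(-0.0751-0.0869i)  (-0.0097-0.0037i)·(-0.2730-0.1250i)  (+0.0197-0.0465i)·(+0.1247+0.0000i)  (+0.1669+0.0788i)·(+0.2730-0.1250i)  (-0.2280+0.4367i)·(-0.0751+0.0869i)  (-0.7362-0.4226i)·(-0.1142+0.3929i)
Y_3^-3(R⁻¹ n̂) = +0.289495-0.296482i

Re=0.2895 Im=-0.2965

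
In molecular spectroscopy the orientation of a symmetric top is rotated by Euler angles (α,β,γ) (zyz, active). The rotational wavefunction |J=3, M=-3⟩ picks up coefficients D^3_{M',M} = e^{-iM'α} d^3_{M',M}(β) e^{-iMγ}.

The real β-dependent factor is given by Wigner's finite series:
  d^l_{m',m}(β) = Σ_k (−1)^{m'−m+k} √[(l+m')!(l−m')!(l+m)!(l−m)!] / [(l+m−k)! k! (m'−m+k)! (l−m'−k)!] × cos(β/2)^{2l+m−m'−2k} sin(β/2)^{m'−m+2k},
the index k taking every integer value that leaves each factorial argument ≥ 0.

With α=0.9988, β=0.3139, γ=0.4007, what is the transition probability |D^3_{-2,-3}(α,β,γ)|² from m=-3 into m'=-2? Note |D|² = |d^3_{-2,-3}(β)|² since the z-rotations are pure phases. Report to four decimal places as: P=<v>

P=0.1295

D^3_{-2,-3}(0.9988,0.3139,0.4007) = e^{-i·-2·0.9988}·d^3_{-2,-3}(0.3139)·e^{-i·-3·0.4007}. Compute d first:
Half-angle: c=0.987709, s=0.156306. N=√(1·120·1·720)=293.938769
k: max(0,(-3)−(-2))=0 … min(3+(-3),3−(-2))=0
  k=0: (−1)^1·293.9388/(120)·0.9877^5·0.1563^1 = -0.359912
d^3_{-2,-3}(0.3139) = -0.359912
|D^3_{-2,-3}|² = |d^3_{-2,-3}(β)|² = (-0.359912)² = 0.129537 (the z-rotation phases have unit modulus)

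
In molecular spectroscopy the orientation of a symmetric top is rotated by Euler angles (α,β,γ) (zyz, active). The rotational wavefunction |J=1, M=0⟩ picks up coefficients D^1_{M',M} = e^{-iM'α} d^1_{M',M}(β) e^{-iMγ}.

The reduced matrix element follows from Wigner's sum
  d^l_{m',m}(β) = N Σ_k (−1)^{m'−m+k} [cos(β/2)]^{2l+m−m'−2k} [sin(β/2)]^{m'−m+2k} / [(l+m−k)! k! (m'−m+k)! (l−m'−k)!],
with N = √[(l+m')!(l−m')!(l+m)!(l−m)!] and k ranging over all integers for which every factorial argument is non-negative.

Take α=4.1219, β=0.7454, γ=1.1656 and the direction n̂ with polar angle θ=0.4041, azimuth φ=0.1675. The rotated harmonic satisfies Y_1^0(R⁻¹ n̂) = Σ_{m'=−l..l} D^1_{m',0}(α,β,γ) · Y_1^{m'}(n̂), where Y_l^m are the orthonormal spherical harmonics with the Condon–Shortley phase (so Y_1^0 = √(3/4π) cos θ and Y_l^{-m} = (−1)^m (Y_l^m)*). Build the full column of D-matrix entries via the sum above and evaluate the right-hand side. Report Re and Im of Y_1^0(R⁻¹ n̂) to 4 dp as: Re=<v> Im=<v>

Re=0.2405 Im=0.0000

Need the full column D^1_{m',0} for m'=−1..1 at α=4.1219, β=0.7454, γ=1.1656.
cos(β/2)=0.931348, sin(β/2)=0.364131
d^1_{-1,0}: single k=1 term ⇒ +0.479606;  D = -0.267029-0.398394i
d^1_{0,0}: k∈[0..1] ⇒ +0.867408 -0.132592 = +0.734817;  D = +0.734817+0.000000i
d^1_{1,0}: single k=0 term ⇒ -0.479606;  D = +0.267029-0.398394i
Y_1^{m'}(θ=0.4041,φ=0.1675) and Σ D·Y over m':
  (-0.2670-0.3984i)·(+0.1339-0.0226i)  (+0.7348+0.0000i)·(+0.4492+0.0000i)  (+0.2670-0.3984i)·(-0.1339-0.0226i)
Y_1^0(R⁻¹ n̂) = +0.240536+0.000000i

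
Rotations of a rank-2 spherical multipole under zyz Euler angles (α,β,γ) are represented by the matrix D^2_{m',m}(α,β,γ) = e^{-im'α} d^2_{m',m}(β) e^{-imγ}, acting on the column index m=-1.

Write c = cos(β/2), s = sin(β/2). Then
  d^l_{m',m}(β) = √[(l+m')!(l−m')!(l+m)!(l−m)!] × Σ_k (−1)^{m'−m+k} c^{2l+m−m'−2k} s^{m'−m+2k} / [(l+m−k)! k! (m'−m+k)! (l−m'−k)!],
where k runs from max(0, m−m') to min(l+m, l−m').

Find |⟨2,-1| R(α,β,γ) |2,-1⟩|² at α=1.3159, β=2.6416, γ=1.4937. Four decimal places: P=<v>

D^2_{-1,-1}(1.3159,2.6416,1.4937) = e^{-i·-1·1.3159}·d^2_{-1,-1}(2.6416)·e^{-i·-1·1.4937}. Compute d first:
Half-angle: c=0.247400, s=0.968913. N=√(1·6·1·6)=6.000000
k: max(0,(-1)−(-1))=0 … min(2+(-1),2−(-1))=1
  k=0: (−1)^0·6.0000/(6)·0.2474^4·0.9689^0 = +0.003746
  k=1: (−1)^1·6.0000/(2)·0.2474^2·0.9689^2 = -0.172382
d^2_{-1,-1}(2.6416) = +0.003746 -0.172382 = -0.168636
|D^2_{-1,-1}|² = |d^2_{-1,-1}(β)|² = (-0.168636)² = 0.028438 (the z-rotation phases have unit modulus)

P=0.0284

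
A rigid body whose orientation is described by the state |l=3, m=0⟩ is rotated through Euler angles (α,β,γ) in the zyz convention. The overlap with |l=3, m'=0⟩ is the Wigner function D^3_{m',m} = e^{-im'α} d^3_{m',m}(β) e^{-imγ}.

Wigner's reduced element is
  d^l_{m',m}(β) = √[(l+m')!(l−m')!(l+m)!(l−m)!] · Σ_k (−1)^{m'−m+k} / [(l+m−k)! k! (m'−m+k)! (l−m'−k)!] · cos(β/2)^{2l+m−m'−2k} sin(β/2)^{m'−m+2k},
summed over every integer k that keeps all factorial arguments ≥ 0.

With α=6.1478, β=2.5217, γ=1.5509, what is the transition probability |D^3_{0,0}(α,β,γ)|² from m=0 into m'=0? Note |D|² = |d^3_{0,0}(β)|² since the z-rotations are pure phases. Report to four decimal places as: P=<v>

First d^3_{0,0}(β=2.5217), then the phase factors e^{-i(0)α} and e^{-i(0)γ}:
c=cos(2.5217/2)=0.305008, s=sin(2.5217/2)=0.952350; N=√[6·6·6·6]=36.000000
Admissible k: 0..3 (factorial args all ≥0)
  k=0: (−1)^0·36.0000/(36)·0.3050^6·0.9523^0 = +0.000805
  k=1: (−1)^1·36.0000/(4)·0.3050^4·0.9523^2 = -0.070644
  k=2: (−1)^2·36.0000/(4)·0.3050^2·0.9523^4 = +0.688731
  k=3: (−1)^3·36.0000/(36)·0.3050^0·0.9523^6 = -0.746070
d^3_{0,0}(2.5217) = +0.000805 -0.070644 +0.688731 -0.746070 = -0.127178
|D^3_{0,0}|² = |d^3_{0,0}(β)|² = (-0.127178)² = 0.016174 (the z-rotation phases have unit modulus)

P=0.0162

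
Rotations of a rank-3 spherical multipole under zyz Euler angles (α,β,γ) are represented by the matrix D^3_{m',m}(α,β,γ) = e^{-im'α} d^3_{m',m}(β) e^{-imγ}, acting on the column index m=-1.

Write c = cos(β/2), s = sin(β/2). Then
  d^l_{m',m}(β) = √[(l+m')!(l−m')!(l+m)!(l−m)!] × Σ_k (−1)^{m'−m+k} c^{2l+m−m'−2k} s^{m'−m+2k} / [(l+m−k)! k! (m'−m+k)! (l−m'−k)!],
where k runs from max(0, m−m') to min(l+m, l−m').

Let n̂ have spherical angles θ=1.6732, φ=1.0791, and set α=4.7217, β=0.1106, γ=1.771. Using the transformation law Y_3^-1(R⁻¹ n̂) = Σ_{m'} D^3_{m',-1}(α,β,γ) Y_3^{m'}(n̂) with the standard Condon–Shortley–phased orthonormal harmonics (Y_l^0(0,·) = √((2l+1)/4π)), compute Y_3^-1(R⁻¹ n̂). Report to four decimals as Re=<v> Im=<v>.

Need the full column D^3_{m',-1} for m'=−3..3 at α=4.7217, β=0.1106, γ=1.771.
cos(β/2)=0.998471, sin(β/2)=0.055272
d^3_{-3,-1}: single k=2 term ⇒ +0.011760;  D = -0.011455-0.002660i
d^3_{-2,-1}: k∈[1..2] ⇒ +0.173453 -0.001063 = +0.172390;  D = +0.037423-0.168279i
d^3_{-1,-1}: k∈[0..2] ⇒ +0.990863 -0.024291 +0.000056 = +0.966628;  D = +0.945490+0.201044i
d^3_{0,-1}: k∈[0..2] ⇒ -0.190008 +0.001747 -0.000002 = -0.188263;  D = +0.037440-0.184503i
d^3_{1,-1}: k∈[0..2] ⇒ +0.018218 -0.000074 +0.000000 = +0.018144;  D = -0.017814-0.003442i
d^3_{2,-1}: k∈[0..1] ⇒ -0.001063 +0.000002 = -0.001061;  D = -0.000192+0.001044i
d^3_{3,-1}: single k=0 term ⇒ +0.000036;  D = +0.000036+0.000006i
Y_3^{m'}(θ=1.6732,φ=1.0791) and Σ D·Y over m':
  (-0.0115-0.0027i)·(-0.4088+0.0392i)  (+0.0374-0.1683i)·(+0.0573+0.0861i)  (+0.9455+0.2010i)·(-0.1439+0.2686i)  (+0.0374-0.1845i)·(+0.1125+0.0000i)  (-0.0178-0.0034i)·(+0.1439+0.2686i)  (-0.0002+0.0010i)·(+0.0573-0.0861i)  (+0.0000+0.0000i)·(+0.4088+0.0392i)
Y_3^-1(R⁻¹ n̂) = -0.165931+0.193302i

Re=-0.1659 Im=0.1933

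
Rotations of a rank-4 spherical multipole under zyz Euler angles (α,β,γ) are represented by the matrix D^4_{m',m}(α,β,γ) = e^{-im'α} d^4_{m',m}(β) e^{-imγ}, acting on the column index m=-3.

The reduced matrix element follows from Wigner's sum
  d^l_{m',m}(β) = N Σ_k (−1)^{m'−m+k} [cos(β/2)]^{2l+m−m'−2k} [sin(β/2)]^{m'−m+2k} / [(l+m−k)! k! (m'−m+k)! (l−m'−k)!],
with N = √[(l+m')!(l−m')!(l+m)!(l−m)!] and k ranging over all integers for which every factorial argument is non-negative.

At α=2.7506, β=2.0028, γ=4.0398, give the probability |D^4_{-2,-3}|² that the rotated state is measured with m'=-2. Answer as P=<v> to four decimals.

P=0.0695

Split into d^4_{-2,-3}(β=2.0028) × two z-phases.
With c≡cos(β/2)=0.539124 and s≡sin(β/2)=0.842227, N=[2·720·1·5040]^{1/2}=2693.993318
k: max(0,(-3)−(-2))=0 … min(4+(-3),4−(-2))=1
  k=0: (−1)^1·2693.9933/(720)·0.5391^7·0.8422^1 = -0.041717
  k=1: (−1)^2·2693.9933/(240)·0.5391^5·0.8422^3 = +0.305432
d^4_{-2,-3}(2.0028) = -0.041717 +0.305432 = +0.263715
|D^4_{-2,-3}|² = |d^4_{-2,-3}(β)|² = (+0.263715)² = 0.069546 (the z-rotation phases have unit modulus)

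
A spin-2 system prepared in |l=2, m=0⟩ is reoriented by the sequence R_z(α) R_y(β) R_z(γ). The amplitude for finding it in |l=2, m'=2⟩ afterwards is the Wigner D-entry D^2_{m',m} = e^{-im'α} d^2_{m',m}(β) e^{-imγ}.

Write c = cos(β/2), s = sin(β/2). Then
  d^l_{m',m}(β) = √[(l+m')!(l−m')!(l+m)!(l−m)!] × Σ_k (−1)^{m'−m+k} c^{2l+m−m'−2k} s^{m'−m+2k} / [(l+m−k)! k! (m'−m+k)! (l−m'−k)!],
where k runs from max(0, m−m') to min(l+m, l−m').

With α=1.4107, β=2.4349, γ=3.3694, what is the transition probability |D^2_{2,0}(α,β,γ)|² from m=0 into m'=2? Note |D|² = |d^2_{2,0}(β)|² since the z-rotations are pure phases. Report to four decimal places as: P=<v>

P=0.0667

Split into d^2_{2,0}(β=2.4349) × two z-phases.
Half-angle: c=0.346039, s=0.938220. N=√(24·1·2·2)=9.797959
The bounds max(0,m−m')=0 and min(l+m,l−m')=0 give 1 term
  k=0: (−1)^2·9.7980/(4)·0.3460^2·0.9382^2 = +0.258188
d^2_{2,0}(2.4349) = +0.258188
|D^2_{2,0}|² = |d^2_{2,0}(β)|² = (+0.258188)² = 0.066661 (the z-rotation phases have unit modulus)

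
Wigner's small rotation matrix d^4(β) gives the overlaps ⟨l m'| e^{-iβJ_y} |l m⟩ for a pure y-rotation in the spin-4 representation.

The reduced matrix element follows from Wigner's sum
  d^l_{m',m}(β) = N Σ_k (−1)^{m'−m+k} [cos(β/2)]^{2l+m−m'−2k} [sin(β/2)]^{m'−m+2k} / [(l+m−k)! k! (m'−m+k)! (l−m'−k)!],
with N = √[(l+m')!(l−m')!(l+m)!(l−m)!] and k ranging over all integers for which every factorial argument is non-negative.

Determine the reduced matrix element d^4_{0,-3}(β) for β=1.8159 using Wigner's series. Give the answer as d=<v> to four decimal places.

d=0.3277

d^4_{0,-3}(β=1.8159) via Wigner's sum:
c=cos(1.8159/2)=0.615363, s=sin(1.8159/2)=0.788244; N=√[24·24·1·5040]=1703.830978
k: max(0,(-3)−(0))=0 … min(4+(-3),4−(0))=1
  k=0: (−1)^3·1703.8310/(144)·0.6154^5·0.7882^3 = -0.511332
  k=1: (−1)^4·1703.8310/(144)·0.6154^3·0.7882^5 = +0.838998
d^4_{0,-3}(1.8159) = -0.511332 +0.838998 = +0.327667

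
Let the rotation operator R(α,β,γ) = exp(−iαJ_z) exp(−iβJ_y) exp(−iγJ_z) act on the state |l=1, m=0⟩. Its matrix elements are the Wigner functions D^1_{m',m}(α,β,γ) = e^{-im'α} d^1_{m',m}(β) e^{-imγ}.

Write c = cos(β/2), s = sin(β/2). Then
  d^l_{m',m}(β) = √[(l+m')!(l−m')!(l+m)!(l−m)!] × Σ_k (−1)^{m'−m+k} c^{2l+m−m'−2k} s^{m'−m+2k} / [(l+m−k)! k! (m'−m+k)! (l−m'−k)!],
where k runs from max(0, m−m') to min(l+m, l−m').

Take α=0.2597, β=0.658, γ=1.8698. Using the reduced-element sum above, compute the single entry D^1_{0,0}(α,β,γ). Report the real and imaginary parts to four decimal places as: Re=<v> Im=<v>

Re=0.7912 Im=0.0000

First d^1_{0,0}(β=0.658), then the phase factors e^{-i(0)α} and e^{-i(0)γ}:
With c≡cos(β/2)=0.946366 and s≡sin(β/2)=0.323097, N=[1·1·1·1]^{1/2}=1.000000
k∈{0,1} keeps every argument non-negative
  k=0: (−1)^0·1.0000/(1)·0.9464^2·0.3231^0 = +0.895608
  k=1: (−1)^1·1.0000/(1)·0.9464^0·0.3231^2 = -0.104392
d^1_{0,0}(0.658) = +0.895608 -0.104392 = +0.791217
Phases: e^{-i·(0)·0.2597}=+1.000000+0.000000i, e^{-i·(0)·1.8698}=+1.000000+0.000000i ⇒ D=+0.791217+0.000000i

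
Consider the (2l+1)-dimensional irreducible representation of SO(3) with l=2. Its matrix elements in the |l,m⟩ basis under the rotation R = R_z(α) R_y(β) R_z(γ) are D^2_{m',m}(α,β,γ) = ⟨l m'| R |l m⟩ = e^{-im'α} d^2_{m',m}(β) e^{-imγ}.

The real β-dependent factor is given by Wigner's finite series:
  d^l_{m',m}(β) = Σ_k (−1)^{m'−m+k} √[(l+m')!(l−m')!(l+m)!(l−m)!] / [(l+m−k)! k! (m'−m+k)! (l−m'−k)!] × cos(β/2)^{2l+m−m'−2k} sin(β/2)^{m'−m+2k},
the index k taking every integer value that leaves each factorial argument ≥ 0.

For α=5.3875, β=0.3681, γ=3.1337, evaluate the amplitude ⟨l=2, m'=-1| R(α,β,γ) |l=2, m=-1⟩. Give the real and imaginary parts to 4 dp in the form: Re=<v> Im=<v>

First d^2_{-1,-1}(β=0.3681), then the phase factors e^{-i(-1)α} and e^{-i(-1)γ}:
Half-angle: c=0.983111, s=0.183013. N=√(1·6·1·6)=6.000000
k∈{0,1} keeps every argument non-negative
  k=0: (−1)^0·6.0000/(6)·0.9831^4·0.1830^0 = +0.934135
  k=1: (−1)^1·6.0000/(2)·0.9831^2·0.1830^2 = -0.097115
d^2_{-1,-1}(0.3681) = +0.934135 -0.097115 = +0.837019
D = (+0.624984-0.780638i)·(+0.837019)·(-0.999969+0.007893i) = -0.517950+0.657517i

Re=-0.5180 Im=0.6575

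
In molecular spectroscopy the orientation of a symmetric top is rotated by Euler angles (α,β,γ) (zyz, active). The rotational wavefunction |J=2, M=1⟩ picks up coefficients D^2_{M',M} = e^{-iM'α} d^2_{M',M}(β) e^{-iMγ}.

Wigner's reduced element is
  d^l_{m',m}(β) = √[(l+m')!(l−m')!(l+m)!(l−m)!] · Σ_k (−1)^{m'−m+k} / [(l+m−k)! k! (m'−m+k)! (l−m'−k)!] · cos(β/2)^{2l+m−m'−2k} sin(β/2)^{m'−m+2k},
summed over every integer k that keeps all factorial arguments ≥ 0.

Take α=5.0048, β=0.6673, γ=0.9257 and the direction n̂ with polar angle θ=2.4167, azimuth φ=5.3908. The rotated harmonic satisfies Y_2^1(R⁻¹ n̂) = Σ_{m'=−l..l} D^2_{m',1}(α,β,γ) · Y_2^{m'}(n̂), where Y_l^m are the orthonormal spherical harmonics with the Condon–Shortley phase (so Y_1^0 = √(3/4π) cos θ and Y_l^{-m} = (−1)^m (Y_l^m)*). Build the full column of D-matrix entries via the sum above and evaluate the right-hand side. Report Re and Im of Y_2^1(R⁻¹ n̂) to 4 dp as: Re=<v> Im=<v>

Need the full column D^2_{m',1} for m'=−2..2 at α=5.0048, β=0.6673, γ=0.9257.
cos(β/2)=0.944853, sin(β/2)=0.327494
d^2_{-2,1}: single k=3 term ⇒ +0.066375;  D = -0.062556+0.022190i
d^2_{-1,1}: k∈[2..3] ⇒ +0.287248 -0.011503 = +0.275745;  D = -0.163185-0.222274i
d^2_{0,1}: k∈[1..2] ⇒ +0.676662 -0.081292 = +0.595370;  D = +0.357981-0.475726i
d^2_{1,1}: k∈[0..1] ⇒ +0.796999 -0.287248 = +0.509751;  D = +0.478375+0.176078i
d^2_{2,1}: single k=0 term ⇒ -0.552492;  D = +0.033281-0.551489i
Y_2^{m'}(θ=2.4167,φ=5.3908) and Σ D·Y over m':
  (-0.0626+0.0222i)·(-0.0361+0.1659i)  (-0.1632-0.2223i)·(-0.2406-0.2985i)  (+0.3580-0.4757i)·(+0.2148+0.0000i)  (+0.4784+0.1761i)·(+0.2406-0.2985i)  (+0.0333-0.5515i)·(-0.0361-0.1659i)
Y_2^1(R⁻¹ n̂) = +0.123341-0.097245i

Re=0.1233 Im=-0.0972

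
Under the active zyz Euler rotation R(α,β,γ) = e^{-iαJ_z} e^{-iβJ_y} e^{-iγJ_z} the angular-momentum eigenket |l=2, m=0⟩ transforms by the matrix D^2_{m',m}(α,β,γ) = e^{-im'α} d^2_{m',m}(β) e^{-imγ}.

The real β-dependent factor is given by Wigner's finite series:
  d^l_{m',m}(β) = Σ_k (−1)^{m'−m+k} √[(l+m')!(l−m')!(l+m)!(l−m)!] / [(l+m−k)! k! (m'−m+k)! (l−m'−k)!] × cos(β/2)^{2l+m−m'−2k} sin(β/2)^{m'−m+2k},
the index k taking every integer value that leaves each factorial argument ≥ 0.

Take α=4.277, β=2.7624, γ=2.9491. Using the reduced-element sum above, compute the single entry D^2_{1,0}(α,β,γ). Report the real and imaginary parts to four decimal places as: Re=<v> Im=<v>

Re=-0.1776 Im=0.3819

First d^2_{1,0}(β=2.7624), then the phase factors e^{-i(1)α} and e^{-i(0)γ}:
Half-angle: c=0.188462, s=0.982080. N=√(6·1·2·2)=4.898979
Admissible k: 0..1 (factorial args all ≥0)
  k=0: (−1)^1·4.8990/(2)·0.1885^3·0.9821^1 = -0.016103
  k=1: (−1)^2·4.8990/(2)·0.1885^1·0.9821^3 = +0.437262
d^2_{1,0}(2.7624) = -0.016103 +0.437262 = +0.421159
Phases: e^{-i·(1)·4.277}=-0.421763+0.906706i, e^{-i·(0)·2.9491}=+1.000000+0.000000i ⇒ D=-0.177629+0.381868i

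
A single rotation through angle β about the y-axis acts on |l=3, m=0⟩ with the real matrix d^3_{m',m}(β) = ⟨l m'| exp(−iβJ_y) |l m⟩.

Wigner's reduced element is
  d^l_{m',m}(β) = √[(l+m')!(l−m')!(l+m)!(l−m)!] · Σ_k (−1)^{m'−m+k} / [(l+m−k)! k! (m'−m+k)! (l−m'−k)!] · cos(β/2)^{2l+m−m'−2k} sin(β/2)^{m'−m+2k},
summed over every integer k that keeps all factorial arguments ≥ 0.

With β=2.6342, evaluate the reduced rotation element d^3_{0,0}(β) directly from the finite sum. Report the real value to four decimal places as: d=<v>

d^3_{0,0}(β=2.6342) via Wigner's sum:
c=cos(2.6342/2)=0.250984, s=sin(2.6342/2)=0.967991; N=√[6·6·6·6]=36.000000
k∈{0,1,2,3} keeps every argument non-negative
  k=0: (−1)^0·36.0000/(36)·0.2510^6·0.9680^0 = +0.000250
  k=1: (−1)^1·36.0000/(4)·0.2510^4·0.9680^2 = -0.033463
  k=2: (−1)^2·36.0000/(4)·0.2510^2·0.9680^4 = +0.497759
  k=3: (−1)^3·36.0000/(36)·0.2510^0·0.9680^6 = -0.822676
d^3_{0,0}(2.6342) = +0.000250 -0.033463 +0.497759 -0.822676 = -0.358130

d=-0.3581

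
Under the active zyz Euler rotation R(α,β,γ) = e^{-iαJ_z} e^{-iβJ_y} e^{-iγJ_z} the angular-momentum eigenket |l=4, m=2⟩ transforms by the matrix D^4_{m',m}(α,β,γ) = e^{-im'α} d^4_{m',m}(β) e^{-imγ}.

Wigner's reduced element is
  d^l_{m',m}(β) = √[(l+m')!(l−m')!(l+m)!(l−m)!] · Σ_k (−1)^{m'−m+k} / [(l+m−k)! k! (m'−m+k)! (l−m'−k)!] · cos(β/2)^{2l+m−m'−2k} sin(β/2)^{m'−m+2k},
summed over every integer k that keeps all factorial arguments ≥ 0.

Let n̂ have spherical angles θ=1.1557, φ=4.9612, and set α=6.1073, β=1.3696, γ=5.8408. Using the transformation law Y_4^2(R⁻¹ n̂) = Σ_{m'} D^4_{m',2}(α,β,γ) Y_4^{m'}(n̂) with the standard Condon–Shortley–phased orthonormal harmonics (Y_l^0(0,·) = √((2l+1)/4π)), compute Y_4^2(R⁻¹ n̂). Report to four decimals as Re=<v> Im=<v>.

Re=-0.1102 Im=-0.0169

Need the full column D^4_{m',2} for m'=−4..4 at α=6.1073, β=1.3696, γ=5.8408.
cos(β/2)=0.774546, sin(β/2)=0.632518
d^4_{-4,2}: single k=6 term ⇒ +0.203288;  D = +0.199958+0.036640i
d^4_{-3,2}: k∈[5..6] ⇒ +0.528069 -0.117387 = +0.410682;  D = +0.384772+0.143563i
d^4_{-2,2}: k∈[4..6] ⇒ +0.864114 -0.461013 +0.025620 = +0.428721;  D = +0.369252+0.217842i
d^4_{-1,2}: k∈[3..5] ⇒ +0.997628 -0.997957 +0.133105 = +0.132776;  D = +0.100788+0.086435i
d^4_{0,2}: k∈[2..4] ⇒ +0.819500 -1.457370 +0.364463 = -0.273407;  D = -0.173194-0.211554i
d^4_{1,2}: k∈[1..3] ⇒ +0.448785 -1.496442 +0.665305 = -0.382353;  D = -0.186703-0.333670i
d^4_{2,2}: k∈[0..2] ⇒ +0.129532 -1.036595 +0.864114 = -0.042949;  D = -0.014090-0.040572i
d^4_{3,2}: k∈[0..1] ⇒ -0.395791 +0.791843 = +0.396052;  D = +0.062461+0.391096i
d^4_{4,2}: single k=0 term ⇒ +0.457095;  D = -0.008006+0.457025i
Y_4^{m'}(θ=1.1557,φ=4.9612) and Σ D·Y over m':
  (+0.2000+0.0366i)·(+0.1689-0.2603i)  (+0.3848+0.1436i)·(-0.2626-0.2839i)  (+0.3693+0.2178i)·(-0.0341+0.0185i)  (+0.1008+0.0864i)·(-0.0800-0.3150i)  (-0.1732-0.2116i)·(-0.1008+0.0000i)  (-0.1867-0.3337i)·(+0.0800-0.3150i)  (-0.0141-0.0406i)·(-0.0341-0.0185i)  (+0.0625+0.3911i)·(+0.2626-0.2839i)  (-0.0080+0.4570i)·(+0.1689+0.2603i)
Y_4^2(R⁻¹ n̂) = -0.110151-0.016906i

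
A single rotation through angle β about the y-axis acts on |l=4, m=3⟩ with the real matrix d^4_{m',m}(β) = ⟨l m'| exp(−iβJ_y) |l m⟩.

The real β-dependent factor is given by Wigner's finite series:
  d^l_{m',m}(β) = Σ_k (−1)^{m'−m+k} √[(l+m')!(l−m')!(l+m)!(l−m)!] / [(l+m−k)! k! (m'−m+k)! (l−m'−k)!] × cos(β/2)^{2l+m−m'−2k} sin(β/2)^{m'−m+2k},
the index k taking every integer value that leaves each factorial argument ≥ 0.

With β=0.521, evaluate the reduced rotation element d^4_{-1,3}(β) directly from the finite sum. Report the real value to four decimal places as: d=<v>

d^4_{-1,3}(β=0.521) via Wigner's sum:
With c≡cos(β/2)=0.966261 and s≡sin(β/2)=0.257564, N=[6·120·5040·1]^{1/2}=1904.940944
Admissible k: 4..5 (factorial args all ≥0)
  k=4: (−1)^0·1904.9409/(144)·0.9663^4·0.2576^4 = +0.050750
  k=5: (−1)^1·1904.9409/(240)·0.9663^2·0.2576^6 = -0.002164
d^4_{-1,3}(0.521) = +0.050750 -0.002164 = +0.048586

d=0.0486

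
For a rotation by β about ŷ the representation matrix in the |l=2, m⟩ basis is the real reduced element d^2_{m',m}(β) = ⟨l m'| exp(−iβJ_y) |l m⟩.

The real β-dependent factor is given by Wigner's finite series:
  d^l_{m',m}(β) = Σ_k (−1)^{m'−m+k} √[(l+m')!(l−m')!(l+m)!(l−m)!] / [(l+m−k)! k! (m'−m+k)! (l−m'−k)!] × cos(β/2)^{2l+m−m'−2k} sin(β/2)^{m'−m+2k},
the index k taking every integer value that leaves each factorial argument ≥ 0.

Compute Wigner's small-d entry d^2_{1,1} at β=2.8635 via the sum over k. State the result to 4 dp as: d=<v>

d=-0.0562

d^2_{1,1}(β=2.8635) via Wigner's sum:
Half-angle: c=0.138599, s=0.990349. N=√(6·1·6·1)=6.000000
k: max(0,(1)−(1))=0 … min(2+(1),2−(1))=1
  k=0: (−1)^0·6.0000/(6)·0.1386^4·0.9903^0 = +0.000369
  k=1: (−1)^1·6.0000/(2)·0.1386^2·0.9903^2 = -0.056522
d^2_{1,1}(2.8635) = +0.000369 -0.056522 = -0.056153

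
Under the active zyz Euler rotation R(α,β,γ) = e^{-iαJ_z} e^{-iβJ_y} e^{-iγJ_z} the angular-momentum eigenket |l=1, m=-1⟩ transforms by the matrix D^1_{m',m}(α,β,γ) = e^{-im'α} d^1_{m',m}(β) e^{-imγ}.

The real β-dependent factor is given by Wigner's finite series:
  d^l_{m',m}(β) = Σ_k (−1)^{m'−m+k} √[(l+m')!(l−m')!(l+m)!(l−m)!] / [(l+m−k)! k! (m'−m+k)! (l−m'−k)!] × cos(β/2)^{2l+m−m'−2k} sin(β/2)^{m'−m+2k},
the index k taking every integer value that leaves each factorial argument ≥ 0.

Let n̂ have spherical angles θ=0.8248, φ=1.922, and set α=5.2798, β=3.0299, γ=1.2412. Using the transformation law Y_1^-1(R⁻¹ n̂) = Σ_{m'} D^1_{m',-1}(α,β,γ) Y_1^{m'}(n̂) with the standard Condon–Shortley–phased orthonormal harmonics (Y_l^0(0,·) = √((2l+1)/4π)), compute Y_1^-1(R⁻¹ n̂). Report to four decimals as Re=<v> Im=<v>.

Re=0.1228 Im=0.1907

Need the full column D^1_{m',-1} for m'=−1..1 at α=5.2798, β=3.0299, γ=1.2412.
cos(β/2)=0.055817, sin(β/2)=0.998441
d^1_{-1,-1}: single k=0 term ⇒ +0.003116;  D = +0.003028+0.000734i
d^1_{0,-1}: single k=0 term ⇒ -0.078815;  D = -0.025509-0.074572i
d^1_{1,-1}: single k=0 term ⇒ +0.996884;  D = -0.622007+0.779028i
Y_1^{m'}(θ=0.8248,φ=1.922) and Σ D·Y over m':
  (+0.0030+0.0007i)·(-0.0873-0.2382i)  (-0.0255-0.0746i)·(+0.3316+0.0000i)  (-0.6220+0.7790i)·(+0.0873-0.2382i)
Y_1^-1(R⁻¹ n̂) = +0.122756+0.190680i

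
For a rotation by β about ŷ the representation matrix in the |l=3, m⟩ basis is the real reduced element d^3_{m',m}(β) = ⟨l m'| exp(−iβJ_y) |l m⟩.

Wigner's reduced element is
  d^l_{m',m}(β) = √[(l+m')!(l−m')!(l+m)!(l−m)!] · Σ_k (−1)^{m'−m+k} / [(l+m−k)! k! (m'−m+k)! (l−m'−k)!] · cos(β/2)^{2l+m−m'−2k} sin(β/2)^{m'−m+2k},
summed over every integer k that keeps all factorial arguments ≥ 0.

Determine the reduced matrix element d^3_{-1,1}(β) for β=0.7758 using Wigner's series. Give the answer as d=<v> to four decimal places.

d=0.4930

d^3_{-1,1}(β=0.7758) via Wigner's sum:
Half-angle: c=0.925705, s=0.378245. N=√(2·24·24·2)=48.000000
k∈{2,3,4} keeps every argument non-negative
  k=2: (−1)^0·48.0000/(8)·0.9257^4·0.3782^2 = +0.630361
  k=3: (−1)^1·48.0000/(6)·0.9257^2·0.3782^4 = -0.140323
  k=4: (−1)^2·48.0000/(48)·0.9257^0·0.3782^6 = +0.002928
d^3_{-1,1}(0.7758) = +0.630361 -0.140323 +0.002928 = +0.492966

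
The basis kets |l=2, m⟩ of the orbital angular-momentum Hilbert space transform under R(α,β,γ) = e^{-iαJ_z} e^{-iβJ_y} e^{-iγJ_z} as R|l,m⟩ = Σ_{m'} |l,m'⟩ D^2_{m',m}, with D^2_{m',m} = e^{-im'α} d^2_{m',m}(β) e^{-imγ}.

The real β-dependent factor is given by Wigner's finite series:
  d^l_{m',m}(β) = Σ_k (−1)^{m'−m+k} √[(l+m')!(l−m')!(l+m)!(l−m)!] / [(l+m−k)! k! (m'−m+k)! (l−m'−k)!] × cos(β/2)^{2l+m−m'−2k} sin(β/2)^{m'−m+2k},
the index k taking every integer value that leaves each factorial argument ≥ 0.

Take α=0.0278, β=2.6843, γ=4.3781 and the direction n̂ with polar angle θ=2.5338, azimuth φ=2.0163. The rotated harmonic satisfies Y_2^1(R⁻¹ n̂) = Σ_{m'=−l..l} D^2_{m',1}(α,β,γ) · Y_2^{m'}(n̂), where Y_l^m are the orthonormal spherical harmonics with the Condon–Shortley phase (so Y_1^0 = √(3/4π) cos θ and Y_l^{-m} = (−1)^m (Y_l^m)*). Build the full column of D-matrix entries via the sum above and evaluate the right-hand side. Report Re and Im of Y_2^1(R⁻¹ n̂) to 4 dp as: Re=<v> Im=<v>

Re=0.3333 Im=-0.1801

Need the full column D^2_{m',1} for m'=−2..2 at α=0.0278, β=2.6843, γ=4.3781.
cos(β/2)=0.226659, sin(β/2)=0.973974
d^2_{-2,1}: single k=3 term ⇒ +0.418838;  D = -0.159194+0.387404i
d^2_{-1,1}: k∈[2..3] ⇒ +0.146205 -0.899890 = -0.753685;  D = +0.266977-0.704815i
d^2_{0,1}: k∈[1..2] ⇒ +0.027781 -0.512969 = -0.485189;  D = +0.159189-0.458330i
d^2_{1,1}: k∈[0..1] ⇒ +0.002639 -0.146205 = -0.143566;  D = +0.043316-0.136876i
d^2_{2,1}: single k=0 term ⇒ -0.022683;  D = +0.006240-0.021808i
Y_2^{m'}(θ=2.5338,φ=2.0163) and Σ D·Y over m':
  (-0.1592+0.3874i)·(-0.0792+0.0980i)  (+0.2670-0.7048i)·(+0.1561+0.3268i)  (+0.1592-0.4583i)·(+0.3222+0.0000i)  (+0.0433-0.1369i)·(-0.1561+0.3268i)  (+0.0062-0.0218i)·(-0.0792-0.0980i)
Y_2^1(R⁻¹ n̂) = +0.333297-0.180070i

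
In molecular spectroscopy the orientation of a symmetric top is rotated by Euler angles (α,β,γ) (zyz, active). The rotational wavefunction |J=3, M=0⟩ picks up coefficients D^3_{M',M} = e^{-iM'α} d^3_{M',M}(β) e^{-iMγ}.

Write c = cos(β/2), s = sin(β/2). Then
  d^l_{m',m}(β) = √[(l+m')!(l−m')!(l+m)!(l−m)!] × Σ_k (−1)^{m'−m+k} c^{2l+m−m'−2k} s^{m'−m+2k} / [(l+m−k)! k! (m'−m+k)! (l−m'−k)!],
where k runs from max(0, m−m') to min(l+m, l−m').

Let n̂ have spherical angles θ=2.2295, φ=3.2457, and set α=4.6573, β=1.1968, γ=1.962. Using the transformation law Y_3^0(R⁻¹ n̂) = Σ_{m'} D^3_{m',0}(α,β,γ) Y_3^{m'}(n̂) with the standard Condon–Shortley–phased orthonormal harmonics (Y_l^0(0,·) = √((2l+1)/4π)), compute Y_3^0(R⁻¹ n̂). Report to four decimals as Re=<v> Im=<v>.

Need the full column D^3_{m',0} for m'=−3..3 at α=4.6573, β=1.1968, γ=1.962.
cos(β/2)=0.826238, sin(β/2)=0.563321
d^3_{-3,0}: single k=3 term ⇒ +0.450919;  D = +0.074183+0.444775i
d^3_{-2,0}: k∈[2..3] ⇒ +0.810016 -0.376526 = +0.433489;  D = -0.430861+0.047664i
d^3_{-1,0}: k∈[1..3] ⇒ +0.751402 -1.047842 +0.162359 = -0.134080;  D = +0.007383+0.133877i
d^3_{0,0}: k∈[0..3] ⇒ +0.318149 -1.330992 +0.618696 -0.031955 = -0.426101;  D = -0.426101+0.000000i
d^3_{1,0}: k∈[0..2] ⇒ -0.751402 +1.047842 -0.162359 = +0.134080;  D = -0.007383+0.133877i
d^3_{2,0}: k∈[0..1] ⇒ +0.810016 -0.376526 = +0.433489;  D = -0.430861-0.047664i
d^3_{3,0}: single k=0 term ⇒ -0.450919;  D = -0.074183+0.444775i
Y_3^{m'}(θ=2.2295,φ=3.2457) and Σ D·Y over m':
  (+0.0742+0.4448i)·(-0.1963+0.0634i)  (-0.4309+0.0477i)·(-0.3827+0.0809i)  (+0.0074+0.1339i)·(-0.2220+0.0232i)  (-0.4261+0.0000i)·(+0.2574+0.0000i)  (-0.0074+0.1339i)·(+0.2220+0.0232i)  (-0.4309-0.0477i)·(-0.3827-0.0809i)  (-0.0742+0.4448i)·(+0.1963+0.0634i)
Y_3^0(R⁻¹ n̂) = +0.117427+0.000000i

Re=0.1174 Im=0.0000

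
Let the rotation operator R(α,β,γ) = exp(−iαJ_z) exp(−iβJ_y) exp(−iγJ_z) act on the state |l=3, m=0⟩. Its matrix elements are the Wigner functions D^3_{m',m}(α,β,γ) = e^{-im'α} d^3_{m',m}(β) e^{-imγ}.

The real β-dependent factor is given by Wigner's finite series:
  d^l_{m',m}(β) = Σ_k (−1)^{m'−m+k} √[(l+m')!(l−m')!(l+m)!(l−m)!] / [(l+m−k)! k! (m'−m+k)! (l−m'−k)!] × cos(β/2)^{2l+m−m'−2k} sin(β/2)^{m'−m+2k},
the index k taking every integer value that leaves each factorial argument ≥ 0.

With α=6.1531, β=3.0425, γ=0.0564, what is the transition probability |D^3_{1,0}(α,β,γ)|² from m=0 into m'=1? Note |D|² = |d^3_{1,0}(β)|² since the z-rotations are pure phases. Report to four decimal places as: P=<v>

P=0.0286

First d^3_{1,0}(β=3.0425), then the phase factors e^{-i(1)α} and e^{-i(0)γ}:
With c≡cos(β/2)=0.049526 and s≡sin(β/2)=0.998773, N=[24·2·6·6]^{1/2}=41.569219
k∈{0,1,2} keeps every argument non-negative
  k=0: (−1)^1·41.5692/(12)·0.0495^5·0.9988^1 = -0.000001
  k=1: (−1)^2·41.5692/(4)·0.0495^3·0.9988^3 = +0.001258
  k=2: (−1)^3·41.5692/(12)·0.0495^1·0.9988^5 = -0.170513
d^3_{1,0}(3.0425) = -0.000001 +0.001258 -0.170513 = -0.169256
|D^3_{1,0}|² = |d^3_{1,0}(β)|² = (-0.169256)² = 0.028648 (the z-rotation phases have unit modulus)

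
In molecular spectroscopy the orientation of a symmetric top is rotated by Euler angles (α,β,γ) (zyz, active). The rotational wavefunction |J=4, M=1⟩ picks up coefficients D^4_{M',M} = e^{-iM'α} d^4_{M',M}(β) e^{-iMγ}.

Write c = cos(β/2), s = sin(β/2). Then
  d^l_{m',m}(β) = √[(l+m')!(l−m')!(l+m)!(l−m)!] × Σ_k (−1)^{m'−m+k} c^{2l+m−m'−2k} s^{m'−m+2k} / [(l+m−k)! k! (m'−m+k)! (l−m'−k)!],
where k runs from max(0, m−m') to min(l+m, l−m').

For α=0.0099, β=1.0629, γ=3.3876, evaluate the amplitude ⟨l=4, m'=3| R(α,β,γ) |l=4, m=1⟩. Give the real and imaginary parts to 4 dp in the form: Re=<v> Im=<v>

Re=-0.3414 Im=0.0966

Split into d^4_{3,1}(β=1.0629) × two z-phases.
Half-angle: c=0.862073, s=0.506784. N=√(5040·1·120·6)=1904.940944
Admissible k: 0..1 (factorial args all ≥0)
  k=0: (−1)^2·1904.9409/(240)·0.8621^6·0.5068^2 = +0.836721
  k=1: (−1)^3·1904.9409/(144)·0.8621^4·0.5068^4 = -0.481933
d^4_{3,1}(1.0629) = +0.836721 -0.481933 = +0.354788
Attach z-rotation phases: D = e^{-i(3)(0.0099)}·(+0.354788)·e^{-i(1)(3.3876)} = -0.341388+0.096583i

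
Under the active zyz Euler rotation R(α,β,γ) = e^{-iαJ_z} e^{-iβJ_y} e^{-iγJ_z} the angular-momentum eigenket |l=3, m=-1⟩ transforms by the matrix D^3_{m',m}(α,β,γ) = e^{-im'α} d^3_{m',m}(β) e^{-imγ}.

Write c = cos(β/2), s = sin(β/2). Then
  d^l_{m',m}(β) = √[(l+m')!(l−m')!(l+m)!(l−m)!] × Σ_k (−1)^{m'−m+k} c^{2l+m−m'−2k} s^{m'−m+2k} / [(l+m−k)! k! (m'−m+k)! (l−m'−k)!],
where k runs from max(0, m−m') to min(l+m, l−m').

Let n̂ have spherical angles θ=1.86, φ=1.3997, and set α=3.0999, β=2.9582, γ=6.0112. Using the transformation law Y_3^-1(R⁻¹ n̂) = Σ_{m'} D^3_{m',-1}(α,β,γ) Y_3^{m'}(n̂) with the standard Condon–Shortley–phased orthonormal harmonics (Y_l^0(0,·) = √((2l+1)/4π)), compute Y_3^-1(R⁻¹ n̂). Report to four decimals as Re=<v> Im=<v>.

Need the full column D^3_{m',-1} for m'=−3..3 at α=3.0999, β=2.9582, γ=6.0112.
cos(β/2)=0.091568, sin(β/2)=0.995799
d^3_{-3,-1}: single k=2 term ⇒ +0.000270;  D = -0.000249+0.000104i
d^3_{-2,-1}: k∈[1..2] ⇒ +0.000020 -0.004795 = -0.004775;  D = -0.004476+0.001661i
d^3_{-1,-1}: k∈[0..2] ⇒ +0.000001 -0.000558 +0.049468 = +0.048911;  D = -0.046524+0.015092i
d^3_{0,-1}: k∈[0..2] ⇒ -0.000022 +0.007879 -0.310593 = -0.302737;  D = -0.291608+0.081328i
d^3_{1,-1}: k∈[0..2] ⇒ +0.000418 -0.065957 +0.975056 = +0.909517;  D = -0.885506+0.207609i
d^3_{2,-1}: k∈[0..1] ⇒ -0.004795 +0.283531 = +0.278737;  D = +0.273794-0.052259i
d^3_{3,-1}: single k=0 term ⇒ +0.031931;  D = -0.031587+0.004674i
Y_3^{m'}(θ=1.86,φ=1.3997) and Σ D·Y over m':
  (-0.0002+0.0001i)·(-0.1804+0.3200i)  (-0.0045+0.0017i)·(+0.2522+0.0898i)  (-0.0465+0.0151i)·(-0.0313+0.1811i)  (-0.2916+0.0813i)·(+0.2760+0.0000i)  (-0.8855+0.2076i)·(+0.0313+0.1811i)  (+0.2738-0.0523i)·(+0.2522-0.0898i)  (-0.0316+0.0047i)·(+0.1804+0.3200i)
Y_3^-1(R⁻¹ n̂) = -0.091167-0.187455i

Re=-0.0912 Im=-0.1875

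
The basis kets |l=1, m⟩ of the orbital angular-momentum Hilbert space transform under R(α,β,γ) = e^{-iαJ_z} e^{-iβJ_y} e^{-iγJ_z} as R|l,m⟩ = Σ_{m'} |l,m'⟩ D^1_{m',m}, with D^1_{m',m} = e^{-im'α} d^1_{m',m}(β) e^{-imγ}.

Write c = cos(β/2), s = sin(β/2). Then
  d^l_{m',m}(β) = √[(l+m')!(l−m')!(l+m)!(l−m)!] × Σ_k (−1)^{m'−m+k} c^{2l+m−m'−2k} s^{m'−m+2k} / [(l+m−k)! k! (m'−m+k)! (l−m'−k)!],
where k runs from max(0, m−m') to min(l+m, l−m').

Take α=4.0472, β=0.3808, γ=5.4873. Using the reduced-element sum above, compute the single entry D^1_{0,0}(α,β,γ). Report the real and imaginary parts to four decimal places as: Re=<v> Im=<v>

Re=0.9284 Im=0.0000

Split into d^1_{0,0}(β=0.3808) × two z-phases.
c=cos(0.3808/2)=0.981929, s=sin(0.3808/2)=0.189252; N=√[1·1·1·1]=1.000000
k∈{0,1} keeps every argument non-negative
  k=0: (−1)^0·1.0000/(1)·0.9819^2·0.1893^0 = +0.964184
  k=1: (−1)^1·1.0000/(1)·0.9819^0·0.1893^2 = -0.035816
d^1_{0,0}(0.3808) = +0.964184 -0.035816 = +0.928368
D = (+1.000000+0.000000i)·(+0.928368)·(+1.000000+0.000000i) = +0.928368+0.000000i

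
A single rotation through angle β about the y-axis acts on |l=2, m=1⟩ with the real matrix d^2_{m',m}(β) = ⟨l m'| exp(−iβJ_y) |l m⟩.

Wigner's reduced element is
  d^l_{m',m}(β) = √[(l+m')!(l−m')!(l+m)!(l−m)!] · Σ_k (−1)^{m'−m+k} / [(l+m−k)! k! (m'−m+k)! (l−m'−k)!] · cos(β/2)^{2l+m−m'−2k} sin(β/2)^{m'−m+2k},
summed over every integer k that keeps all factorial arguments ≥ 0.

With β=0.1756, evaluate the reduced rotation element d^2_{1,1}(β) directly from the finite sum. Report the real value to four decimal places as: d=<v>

d^2_{1,1}(β=0.1756) via Wigner's sum:
c=cos(0.1756/2)=0.996148, s=sin(0.1756/2)=0.087687; N=√[6·1·6·1]=6.000000
k∈{0,1} keeps every argument non-negative
  k=0: (−1)^0·6.0000/(6)·0.9961^4·0.0877^0 = +0.984681
  k=1: (−1)^1·6.0000/(2)·0.9961^2·0.0877^2 = -0.022890
d^2_{1,1}(0.1756) = +0.984681 -0.022890 = +0.961791

d=0.9618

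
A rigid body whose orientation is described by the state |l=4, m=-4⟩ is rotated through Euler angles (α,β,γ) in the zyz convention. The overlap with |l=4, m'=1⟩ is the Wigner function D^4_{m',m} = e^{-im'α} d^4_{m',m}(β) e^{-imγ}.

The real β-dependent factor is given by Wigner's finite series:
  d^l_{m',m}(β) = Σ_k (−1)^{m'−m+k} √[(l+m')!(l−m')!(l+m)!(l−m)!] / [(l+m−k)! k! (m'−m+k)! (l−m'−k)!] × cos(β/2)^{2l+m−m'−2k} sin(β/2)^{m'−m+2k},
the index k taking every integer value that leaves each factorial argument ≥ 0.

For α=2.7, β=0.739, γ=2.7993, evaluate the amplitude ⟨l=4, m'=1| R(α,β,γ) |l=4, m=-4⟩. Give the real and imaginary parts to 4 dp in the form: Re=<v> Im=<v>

Split into d^4_{1,-4}(β=0.739) × two z-phases.
Half-angle: c=0.932508, s=0.361149. N=√(120·6·1·40320)=5387.986637
The bounds max(0,m−m')=0 and min(l+m,l−m')=0 give 1 term
  k=0: (−1)^5·5387.9866/(720)·0.9325^3·0.3611^5 = -0.037281
d^4_{1,-4}(0.739) = -0.037281
Phases: e^{-i·(1)·2.7}=-0.904072-0.427380i, e^{-i·(-4)·2.7993}=+0.200262-0.979742i ⇒ D=+0.022360-0.029831i

Re=0.0224 Im=-0.0298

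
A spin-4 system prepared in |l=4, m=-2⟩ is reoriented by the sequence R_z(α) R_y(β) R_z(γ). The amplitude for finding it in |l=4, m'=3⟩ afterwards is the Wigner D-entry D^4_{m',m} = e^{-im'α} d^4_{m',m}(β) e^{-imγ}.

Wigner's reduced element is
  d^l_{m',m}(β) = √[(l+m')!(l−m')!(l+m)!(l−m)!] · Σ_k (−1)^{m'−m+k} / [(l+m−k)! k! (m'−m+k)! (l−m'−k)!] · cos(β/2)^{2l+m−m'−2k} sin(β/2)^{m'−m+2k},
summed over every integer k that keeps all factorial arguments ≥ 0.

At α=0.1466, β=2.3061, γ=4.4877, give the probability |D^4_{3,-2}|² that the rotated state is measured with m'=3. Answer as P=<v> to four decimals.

First d^4_{3,-2}(β=2.3061), then the phase factors e^{-i(3)α} and e^{-i(-2)γ}:
With c≡cos(β/2)=0.405702 and s≡sin(β/2)=0.914006, N=[5040·1·2·720]^{1/2}=2693.993318
k: max(0,(-2)−(3))=0 … min(4+(-2),4−(3))=1
  k=0: (−1)^5·2693.9933/(240)·0.4057^3·0.9140^5 = -0.478134
  k=1: (−1)^6·2693.9933/(720)·0.4057^1·0.9140^7 = +0.808933
d^4_{3,-2}(2.3061) = -0.478134 +0.808933 = +0.330799
|D^4_{3,-2}|² = |d^4_{3,-2}(β)|² = (+0.330799)² = 0.109428 (the z-rotation phases have unit modulus)

P=0.1094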